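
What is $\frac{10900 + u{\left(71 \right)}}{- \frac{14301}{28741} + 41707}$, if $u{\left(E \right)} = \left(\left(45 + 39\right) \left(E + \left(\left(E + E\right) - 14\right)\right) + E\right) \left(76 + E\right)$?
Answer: $\frac{71237126449}{1198686586} \approx 59.429$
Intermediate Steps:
$u{\left(E \right)} = \left(-1176 + 253 E\right) \left(76 + E\right)$ ($u{\left(E \right)} = \left(84 \left(E + \left(2 E - 14\right)\right) + E\right) \left(76 + E\right) = \left(84 \left(E + \left(-14 + 2 E\right)\right) + E\right) \left(76 + E\right) = \left(84 \left(-14 + 3 E\right) + E\right) \left(76 + E\right) = \left(\left(-1176 + 252 E\right) + E\right) \left(76 + E\right) = \left(-1176 + 253 E\right) \left(76 + E\right)$)
$\frac{10900 + u{\left(71 \right)}}{- \frac{14301}{28741} + 41707} = \frac{10900 + \left(-89376 + 253 \cdot 71^{2} + 18052 \cdot 71\right)}{- \frac{14301}{28741} + 41707} = \frac{10900 + \left(-89376 + 253 \cdot 5041 + 1281692\right)}{\left(-14301\right) \frac{1}{28741} + 41707} = \frac{10900 + \left(-89376 + 1275373 + 1281692\right)}{- \frac{14301}{28741} + 41707} = \frac{10900 + 2467689}{\frac{1198686586}{28741}} = 2478589 \cdot \frac{28741}{1198686586} = \frac{71237126449}{1198686586}$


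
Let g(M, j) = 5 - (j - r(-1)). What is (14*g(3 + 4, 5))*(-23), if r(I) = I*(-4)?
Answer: -1288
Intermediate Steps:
r(I) = -4*I
g(M, j) = 9 - j (g(M, j) = 5 - (j - (-4)*(-1)) = 5 - (j - 1*4) = 5 - (j - 4) = 5 - (-4 + j) = 5 + (4 - j) = 9 - j)
(14*g(3 + 4, 5))*(-23) = (14*(9 - 1*5))*(-23) = (14*(9 - 5))*(-23) = (14*4)*(-23) = 56*(-23) = -1288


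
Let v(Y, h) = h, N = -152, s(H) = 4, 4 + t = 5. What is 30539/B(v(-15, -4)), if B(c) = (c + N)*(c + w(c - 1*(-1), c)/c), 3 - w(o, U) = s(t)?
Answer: 30539/585 ≈ 52.203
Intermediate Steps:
t = 1 (t = -4 + 5 = 1)
w(o, U) = -1 (w(o, U) = 3 - 1*4 = 3 - 4 = -1)
B(c) = (-152 + c)*(c - 1/c) (B(c) = (c - 152)*(c - 1/c) = (-152 + c)*(c - 1/c))
30539/B(v(-15, -4)) = 30539/(-1 + (-4)² - 152*(-4) + 152/(-4)) = 30539/(-1 + 16 + 608 + 152*(-¼)) = 30539/(-1 + 16 + 608 - 38) = 30539/585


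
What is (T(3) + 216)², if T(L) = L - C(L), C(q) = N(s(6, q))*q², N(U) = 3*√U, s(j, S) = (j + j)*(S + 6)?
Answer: 126693 - 70956*√3 ≈ 3793.6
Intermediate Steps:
s(j, S) = 2*j*(6 + S) (s(j, S) = (2*j)*(6 + S) = 2*j*(6 + S))
C(q) = 3*q²*√(72 + 12*q) (C(q) = (3*√(2*6*(6 + q)))*q² = (3*√(72 + 12*q))*q² = 3*q²*√(72 + 12*q))
T(L) = L - 6*L²*√(18 + 3*L)
(T(3) + 216)² = (3*(1 - 6*3*√(18 + 3*3)) + 216)² = (3*(1 - 6*3*√(18 + 9)) + 216)² = (3*(1 - 6*3*√27) + 216)² = (3*(1 - 6*3*3*√3) + 216)² = (3*(1 - 54*√3) + 216)² = ((3 - 162*√3) + 216)² = (219 - 162*√3)²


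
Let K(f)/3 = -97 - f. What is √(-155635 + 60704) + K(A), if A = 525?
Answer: -1866 + I*√94931 ≈ -1866.0 + 308.11*I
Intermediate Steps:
K(f) = -291 - 3*f (K(f) = 3*(-97 - f) = -291 - 3*f)
√(-155635 + 60704) + K(A) = √(-155635 + 60704) + (-291 - 3*525) = √(-94931) + (-291 - 1575) = I*√94931 - 1866 = -1866 + I*√94931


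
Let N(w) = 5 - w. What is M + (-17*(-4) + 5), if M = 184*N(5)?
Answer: 73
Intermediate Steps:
M = 0 (M = 184*(5 - 1*5) = 184*(5 - 5) = 184*0 = 0)
M + (-17*(-4) + 5) = 0 + (-17*(-4) + 5) = 0 + (68 + 5) = 0 + 73 = 73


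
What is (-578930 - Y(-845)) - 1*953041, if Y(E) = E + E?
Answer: -1530281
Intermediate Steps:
Y(E) = 2*E
(-578930 - Y(-845)) - 1*953041 = (-578930 - 2*(-845)) - 1*953041 = (-578930 - 1*(-1690)) - 953041 = (-578930 + 1690) - 953041 = -577240 - 953041 = -1530281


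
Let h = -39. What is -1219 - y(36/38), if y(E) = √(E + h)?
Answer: -1219 - I*√13737/19 ≈ -1219.0 - 6.1687*I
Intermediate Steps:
y(E) = √(-39 + E) (y(E) = √(E - 39) = √(-39 + E))
-1219 - y(36/38) = -1219 - √(-39 + 36/38) = -1219 - √(-39 + 36*(1/38)) = -1219 - √(-39 + 18/19) = -1219 - √(-723/19) = -1219 - I*√13737/19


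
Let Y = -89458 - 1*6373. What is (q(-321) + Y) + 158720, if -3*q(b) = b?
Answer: 62996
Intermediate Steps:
q(b) = -b/3
Y = -95831 (Y = -89458 - 6373 = -95831)
(q(-321) + Y) + 158720 = (-⅓*(-321) - 95831) + 158720 = (107 - 95831) + 158720 = -95724 + 158720 = 62996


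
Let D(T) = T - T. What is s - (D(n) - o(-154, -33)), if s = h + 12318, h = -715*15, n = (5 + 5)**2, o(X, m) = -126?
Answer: 1467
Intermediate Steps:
n = 100 (n = 10**2 = 100)
h = -10725
D(T) = 0
s = 1593 (s = -10725 + 12318 = 1593)
s - (D(n) - o(-154, -33)) = 1593 - (0 - 1*(-126)) = 1593 - (0 + 126) = 1593 - 1*126 = 1593 - 126 = 1467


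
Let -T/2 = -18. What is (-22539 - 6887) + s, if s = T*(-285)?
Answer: -39686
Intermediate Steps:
T = 36 (T = -2*(-18) = 36)
s = -10260 (s = 36*(-285) = -10260)
(-22539 - 6887) + s = (-22539 - 6887) - 10260 = -29426 - 10260 = -39686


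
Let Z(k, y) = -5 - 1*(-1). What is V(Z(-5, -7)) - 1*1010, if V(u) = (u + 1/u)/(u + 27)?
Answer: -92937/92 ≈ -1010.2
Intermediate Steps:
Z(k, y) = -4 (Z(k, y) = -5 + 1 = -4)
V(u) = (u + 1/u)/(27 + u)
V(Z(-5, -7)) - 1*1010 = (1 + (-4)²)/((-4)*(27 - 4)) - 1*1010 = -¼*(1 + 16)/23 - 1010 = -¼*1/23*17 - 1010 = -17/92 - 1010 = -92937/92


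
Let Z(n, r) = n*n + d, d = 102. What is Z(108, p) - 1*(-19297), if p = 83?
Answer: 31063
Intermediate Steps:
Z(n, r) = 102 + n**2 (Z(n, r) = n*n + 102 = n**2 + 102 = 102 + n**2)
Z(108, p) - 1*(-19297) = (102 + 108**2) - 1*(-19297) = (102 + 11664) + 19297 = 11766 + 19297 = 31063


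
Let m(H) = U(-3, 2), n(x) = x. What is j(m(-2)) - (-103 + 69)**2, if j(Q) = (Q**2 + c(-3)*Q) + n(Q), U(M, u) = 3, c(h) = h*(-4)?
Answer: -1108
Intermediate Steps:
c(h) = -4*h
m(H) = 3
j(Q) = Q**2 + 13*Q (j(Q) = (Q**2 + (-4*(-3))*Q) + Q = (Q**2 + 12*Q) + Q = Q**2 + 13*Q)
j(m(-2)) - (-103 + 69)**2 = 3*(13 + 3) - (-103 + 69)**2 = 3*16 - 1*(-34)**2 = 48 - 1*1156 = 48 - 1156 = -1108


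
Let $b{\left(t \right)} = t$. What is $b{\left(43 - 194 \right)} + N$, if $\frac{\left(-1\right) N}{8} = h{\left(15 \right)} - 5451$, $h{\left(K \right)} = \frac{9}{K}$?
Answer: $\frac{217261}{5} \approx 43452.0$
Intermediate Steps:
$N = \frac{218016}{5}$ ($N = - 8 \left(\frac{9}{15} - 5451\right) = - 8 \left(9 \cdot \frac{1}{15} - 5451\right) = - 8 \left(\frac{3}{5} - 5451\right) = \left(-8\right) \left(- \frac{27252}{5}\right) = \frac{218016}{5} \approx 43603.0$)
$b{\left(43 - 194 \right)} + N = \left(43 - 194\right) + \frac{218016}{5} = -151 + \frac{218016}{5} = \frac{217261}{5}$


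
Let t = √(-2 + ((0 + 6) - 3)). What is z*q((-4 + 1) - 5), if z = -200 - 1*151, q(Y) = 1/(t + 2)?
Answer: -117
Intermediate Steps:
t = 1 (t = √(-2 + (6 - 3)) = √(-2 + 3) = √1 = 1)
q(Y) = ⅓ (q(Y) = 1/(1 + 2) = 1/3 = ⅓)
z = -351 (z = -200 - 151 = -351)
z*q((-4 + 1) - 5) = -351*⅓ = -117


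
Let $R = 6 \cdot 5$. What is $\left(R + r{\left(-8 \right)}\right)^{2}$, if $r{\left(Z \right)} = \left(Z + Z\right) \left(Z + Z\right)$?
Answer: $81796$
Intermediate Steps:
$R = 30$
$r{\left(Z \right)} = 4 Z^{2}$ ($r{\left(Z \right)} = 2 Z 2 Z = 4 Z^{2}$)
$\left(R + r{\left(-8 \right)}\right)^{2} = \left(30 + 4 \left(-8\right)^{2}\right)^{2} = \left(30 + 4 \cdot 64\right)^{2} = \left(30 + 256\right)^{2} = 286^{2} = 81796$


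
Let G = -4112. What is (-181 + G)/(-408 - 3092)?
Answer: 4293/3500 ≈ 1.2266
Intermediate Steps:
(-181 + G)/(-408 - 3092) = (-181 - 4112)/(-408 - 3092) = -4293/(-3500) = -4293*(-1/3500) = 4293/3500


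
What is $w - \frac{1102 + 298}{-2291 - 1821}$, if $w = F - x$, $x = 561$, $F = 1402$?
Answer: $\frac{432449}{514} \approx 841.34$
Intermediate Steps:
$w = 841$ ($w = 1402 - 561 = 841$)
$w - \frac{1102 + 298}{-2291 - 1821} = 841 - \frac{1102 + 298}{-2291 - 1821} = 841 - \frac{1400}{-4112} = 841 - 1400 \left(- \frac{1}{4112}\right) = 841 - - \frac{175}{514} = 841 + \frac{175}{514} = \frac{432449}{514}$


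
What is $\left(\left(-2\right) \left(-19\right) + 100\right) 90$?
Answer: $12420$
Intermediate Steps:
$\left(\left(-2\right) \left(-19\right) + 100\right) 90 = \left(38 + 100\right) 90 = 138 \cdot 90 = 12420$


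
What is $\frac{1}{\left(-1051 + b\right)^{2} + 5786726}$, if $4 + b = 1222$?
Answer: $\frac{1}{5814615} \approx 1.7198 \cdot 10^{-7}$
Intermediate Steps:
$b = 1218$ ($b = -4 + 1222 = 1218$)
$\frac{1}{\left(-1051 + b\right)^{2} + 5786726} = \frac{1}{\left(-1051 + 1218\right)^{2} + 5786726} = \frac{1}{167^{2} + 5786726} = \frac{1}{27889 + 5786726} = \frac{1}{5814615}$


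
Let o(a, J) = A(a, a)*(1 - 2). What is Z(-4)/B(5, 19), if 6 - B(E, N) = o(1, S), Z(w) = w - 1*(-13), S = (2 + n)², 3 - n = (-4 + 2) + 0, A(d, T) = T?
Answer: 9/7 ≈ 1.2857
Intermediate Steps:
n = 5 (n = 3 - ((-4 + 2) + 0) = 3 - (-2 + 0) = 3 - 1*(-2) = 3 + 2 = 5)
S = 49 (S = (2 + 5)² = 7² = 49)
o(a, J) = -a (o(a, J) = a*(1 - 2) = a*(-1) = -a)
Z(w) = 13 + w (Z(w) = w + 13 = 13 + w)
B(E, N) = 7 (B(E, N) = 6 - (-1) = 6 - 1*(-1) = 6 + 1 = 7)
Z(-4)/B(5, 19) = (13 - 4)/7 = 9*(⅐) = 9/7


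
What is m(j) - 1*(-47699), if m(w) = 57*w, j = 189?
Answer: 58472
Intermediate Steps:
m(j) - 1*(-47699) = 57*189 - 1*(-47699) = 10773 + 47699 = 58472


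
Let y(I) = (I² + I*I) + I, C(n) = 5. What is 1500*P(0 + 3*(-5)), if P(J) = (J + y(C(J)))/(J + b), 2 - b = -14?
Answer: 60000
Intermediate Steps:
y(I) = I + 2*I² (y(I) = (I² + I²) + I = 2*I² + I = I + 2*I²)
b = 16 (b = 2 - 1*(-14) = 2 + 14 = 16)
P(J) = (55 + J)/(16 + J) (P(J) = (J + 5*(1 + 2*5))/(J + 16) = (J + 5*(1 + 10))/(16 + J) = (J + 5*11)/(16 + J) = (J + 55)/(16 + J) = (55 + J)/(16 + J))
1500*P(0 + 3*(-5)) = 1500*((55 + (0 + 3*(-5)))/(16 + (0 + 3*(-5)))) = 1500*((55 + (0 - 15))/(16 + (0 - 15))) = 1500*((55 - 15)/(16 - 15)) = 1500*(40/1) = 1500*(1*40) = 1500*40 = 60000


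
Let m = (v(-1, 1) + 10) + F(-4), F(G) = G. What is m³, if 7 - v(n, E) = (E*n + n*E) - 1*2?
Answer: 4913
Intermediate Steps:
v(n, E) = 9 - 2*E*n (v(n, E) = 7 - ((E*n + n*E) - 1*2) = 7 - ((E*n + E*n) - 2) = 7 - (2*E*n - 2) = 7 - (-2 + 2*E*n) = 7 + (2 - 2*E*n) = 9 - 2*E*n)
m = 17 (m = ((9 - 2*1*(-1)) + 10) - 4 = ((9 + 2) + 10) - 4 = (11 + 10) - 4 = 21 - 4 = 17)
m³ = 17³ = 4913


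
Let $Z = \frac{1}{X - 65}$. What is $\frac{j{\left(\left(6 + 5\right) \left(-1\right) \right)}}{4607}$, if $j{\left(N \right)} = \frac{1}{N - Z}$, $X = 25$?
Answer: $- \frac{40}{2022473} \approx -1.9778 \cdot 10^{-5}$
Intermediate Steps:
$Z = - \frac{1}{40}$ ($Z = \frac{1}{25 - 65} = \frac{1}{-40} = - \frac{1}{40} \approx -0.025$)
$j{\left(N \right)} = \frac{1}{\frac{1}{40} + N}$ ($j{\left(N \right)} = \frac{1}{N - - \frac{1}{40}} = \frac{1}{N + \frac{1}{40}} = \frac{1}{\frac{1}{40} + N}$)
$\frac{j{\left(\left(6 + 5\right) \left(-1\right) \right)}}{4607} = \frac{40 \frac{1}{1 + 40 \left(6 + 5\right) \left(-1\right)}}{4607} = \frac{40}{1 + 40 \cdot 11 \left(-1\right)} \frac{1}{4607} = \frac{40}{1 + 40 \left(-11\right)} \frac{1}{4607} = \frac{40}{1 - 440} \cdot \frac{1}{4607} = \frac{40}{-439} \cdot \frac{1}{4607} = 40 \left(- \frac{1}{439}\right) \frac{1}{4607} = \left(- \frac{40}{439}\right) \frac{1}{4607} = - \frac{40}{2022473}$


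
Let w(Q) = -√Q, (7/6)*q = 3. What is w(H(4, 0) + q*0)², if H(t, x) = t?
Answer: 4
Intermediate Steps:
q = 18/7 (q = (6/7)*3 = 18/7 ≈ 2.5714)
w(H(4, 0) + q*0)² = (-√(4 + (18/7)*0))² = (-√(4 + 0))² = (-√4)² = (-1*2)² = (-2)² = 4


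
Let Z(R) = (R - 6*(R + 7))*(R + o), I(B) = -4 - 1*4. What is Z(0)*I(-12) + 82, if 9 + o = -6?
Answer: -4958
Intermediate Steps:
o = -15 (o = -9 - 6 = -15)
I(B) = -8 (I(B) = -4 - 4 = -8)
Z(R) = (-42 - 5*R)*(-15 + R) (Z(R) = (R - 6*(R + 7))*(R - 15) = (R - 6*(7 + R))*(-15 + R) = (R + (-42 - 6*R))*(-15 + R) = (-42 - 5*R)*(-15 + R))
Z(0)*I(-12) + 82 = (630 - 5*0² + 33*0)*(-8) + 82 = (630 - 5*0 + 0)*(-8) + 82 = (630 + 0 + 0)*(-8) + 82 = 630*(-8) + 82 = -5040 + 82 = -4958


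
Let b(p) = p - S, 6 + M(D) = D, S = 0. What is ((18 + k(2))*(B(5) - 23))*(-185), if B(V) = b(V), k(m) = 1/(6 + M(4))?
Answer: 121545/2 ≈ 60773.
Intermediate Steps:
M(D) = -6 + D
k(m) = 1/4 (k(m) = 1/(6 + (-6 + 4)) = 1/(6 - 2) = 1/4)
b(p) = p (b(p) = p - 1*0 = p + 0 = p)
B(V) = V
((18 + k(2))*(B(5) - 23))*(-185) = ((18 + 1/4)*(5 - 23))*(-185) = ((73/4)*(-18))*(-185) = -657/2*(-185) = 121545/2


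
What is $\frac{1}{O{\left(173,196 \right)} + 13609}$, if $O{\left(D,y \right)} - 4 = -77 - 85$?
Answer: $\frac{1}{13451} \approx 7.4344 \cdot 10^{-5}$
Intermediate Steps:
$O{\left(D,y \right)} = -158$ ($O{\left(D,y \right)} = 4 - 162 = -158$)
$\frac{1}{O{\left(173,196 \right)} + 13609} = \frac{1}{-158 + 13609} = \frac{1}{13451}$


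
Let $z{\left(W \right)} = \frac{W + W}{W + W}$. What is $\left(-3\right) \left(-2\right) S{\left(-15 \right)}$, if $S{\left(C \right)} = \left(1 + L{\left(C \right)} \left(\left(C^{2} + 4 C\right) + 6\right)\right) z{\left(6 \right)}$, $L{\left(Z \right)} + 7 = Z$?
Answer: $-22566$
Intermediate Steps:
$L{\left(Z \right)} = -7 + Z$
$z{\left(W \right)} = 1$ ($z{\left(W \right)} = \frac{2 W}{2 W} = 2 W \frac{1}{2 W} = 1$)
$S{\left(C \right)} = 1 + \left(-7 + C\right) \left(6 + C^{2} + 4 C\right)$ ($S{\left(C \right)} = \left(1 + \left(-7 + C\right) \left(\left(C^{2} + 4 C\right) + 6\right)\right) 1 = \left(1 + \left(-7 + C\right) \left(6 + C^{2} + 4 C\right)\right) 1 = 1 + \left(-7 + C\right) \left(6 + C^{2} + 4 C\right)$)
$\left(-3\right) \left(-2\right) S{\left(-15 \right)} = \left(-3\right) \left(-2\right) \left(-41 + \left(-15\right)^{3} - -330 - 3 \left(-15\right)^{2}\right) = 6 \left(-41 - 3375 + 330 - 675\right) = 6 \left(-3761\right) = -22566$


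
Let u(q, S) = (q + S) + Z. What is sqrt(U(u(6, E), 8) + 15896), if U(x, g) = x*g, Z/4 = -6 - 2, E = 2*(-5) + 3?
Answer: 4*sqrt(977) ≈ 125.03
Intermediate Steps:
E = -7 (E = -10 + 3 = -7)
Z = -32 (Z = 4*(-6 - 2) = 4*(-8) = -32)
u(q, S) = -32 + S + q (u(q, S) = (q + S) - 32 = (S + q) - 32 = -32 + S + q)
U(x, g) = g*x
sqrt(U(u(6, E), 8) + 15896) = sqrt(8*(-32 - 7 + 6) + 15896) = sqrt(8*(-33) + 15896) = sqrt(-264 + 15896) = sqrt(15632) = 4*sqrt(977)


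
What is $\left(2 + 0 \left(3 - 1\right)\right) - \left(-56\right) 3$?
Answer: $170$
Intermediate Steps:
$\left(2 + 0 \left(3 - 1\right)\right) - \left(-56\right) 3 = \left(2 + 0 \left(3 - 1\right)\right) - -168 = \left(2 + 0 \cdot 2\right) + 168 = \left(2 + 0\right) + 168 = 2 + 168 = 170$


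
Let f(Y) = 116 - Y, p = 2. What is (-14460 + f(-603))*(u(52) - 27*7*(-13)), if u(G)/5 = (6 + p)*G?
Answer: -62342917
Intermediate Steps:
u(G) = 40*G (u(G) = 5*((6 + 2)*G) = 5*(8*G) = 40*G)
(-14460 + f(-603))*(u(52) - 27*7*(-13)) = (-14460 + (116 - 1*(-603)))*(40*52 - 27*7*(-13)) = (-14460 + (116 + 603))*(2080 - 189*(-13)) = (-14460 + 719)*(2080 + 2457) = -13741*4537 = -62342917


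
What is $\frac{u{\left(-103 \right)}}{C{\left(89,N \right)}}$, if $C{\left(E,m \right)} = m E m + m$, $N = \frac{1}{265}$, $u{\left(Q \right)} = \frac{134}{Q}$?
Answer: $- \frac{4705075}{18231} \approx -258.08$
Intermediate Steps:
$N = \frac{1}{265} \approx 0.0037736$
$C{\left(E,m \right)} = m + E m^{2}$ ($C{\left(E,m \right)} = E m m + m = E m^{2} + m = m + E m^{2}$)
$\frac{u{\left(-103 \right)}}{C{\left(89,N \right)}} = \frac{134 \frac{1}{-103}}{\frac{1}{265} \left(1 + 89 \cdot \frac{1}{265}\right)} = \frac{134 \left(- \frac{1}{103}\right)}{\frac{1}{265} \left(1 + \frac{89}{265}\right)} = - \frac{134}{103 \cdot \frac{1}{265} \cdot \frac{354}{265}} = - \frac{134}{103 \cdot \frac{354}{70225}} = \left(- \frac{134}{103}\right) \frac{70225}{354} = - \frac{4705075}{18231}$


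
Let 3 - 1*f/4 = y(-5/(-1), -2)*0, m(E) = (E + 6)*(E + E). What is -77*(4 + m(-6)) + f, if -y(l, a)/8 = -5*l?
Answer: -296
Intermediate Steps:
m(E) = 2*E*(6 + E) (m(E) = (6 + E)*(2*E) = 2*E*(6 + E))
y(l, a) = 40*l (y(l, a) = -(-40)*l = 40*l)
f = 12 (f = 12 - 4*40*(-5/(-1))*0 = 12 - 4*40*(-5*(-1))*0 = 12 - 4*40*5*0 = 12 - 800*0 = 12 - 4*0 = 12 + 0 = 12)
-77*(4 + m(-6)) + f = -77*(4 + 2*(-6)*(6 - 6)) + 12 = -77*(4 + 2*(-6)*0) + 12 = -77*(4 + 0) + 12 = -77*4 + 12 = -308 + 12 = -296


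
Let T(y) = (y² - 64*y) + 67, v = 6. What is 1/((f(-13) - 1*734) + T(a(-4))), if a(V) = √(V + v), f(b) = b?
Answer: -339/225746 + 16*√2/112873 ≈ -0.0013012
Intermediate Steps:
a(V) = √(6 + V) (a(V) = √(V + 6) = √(6 + V))
T(y) = 67 + y² - 64*y
1/((f(-13) - 1*734) + T(a(-4))) = 1/((-13 - 1*734) + (67 + (√(6 - 4))² - 64*√(6 - 4))) = 1/((-13 - 734) + (67 + (√2)² - 64*√2)) = 1/(-747 + (67 + 2 - 64*√2)) = 1/(-747 + (69 - 64*√2)) = 1/(-678 - 64*√2)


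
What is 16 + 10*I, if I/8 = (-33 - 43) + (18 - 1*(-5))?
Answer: -4224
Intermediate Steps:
I = -424 (I = 8*((-33 - 43) + (18 - 1*(-5))) = 8*(-76 + (18 + 5)) = 8*(-76 + 23) = 8*(-53) = -424)
16 + 10*I = 16 + 10*(-424) = 16 - 4240 = -4224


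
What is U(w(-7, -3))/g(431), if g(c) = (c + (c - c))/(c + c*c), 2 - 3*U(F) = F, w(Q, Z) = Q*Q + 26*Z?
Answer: 4464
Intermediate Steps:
w(Q, Z) = Q**2 + 26*Z
U(F) = 2/3 - F/3
g(c) = c/(c + c**2) (g(c) = (c + 0)/(c + c**2) = c/(c + c**2))
U(w(-7, -3))/g(431) = (2/3 - ((-7)**2 + 26*(-3))/3)/(1/(1 + 431)) = (2/3 - (49 - 78)/3)/(1/432) = (2/3 - 1/3*(-29))/(1/432) = (2/3 + 29/3)*432 = (31/3)*432 = 4464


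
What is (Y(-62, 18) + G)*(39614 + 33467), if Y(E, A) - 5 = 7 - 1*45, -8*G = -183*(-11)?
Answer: -166405437/8 ≈ -2.0801e+7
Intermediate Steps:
G = -2013/8 (G = -(-183)*(-11)/8 = -⅛*2013 = -2013/8 ≈ -251.63)
Y(E, A) = -33 (Y(E, A) = 5 + (7 - 1*45) = 5 + (7 - 45) = 5 - 38 = -33)
(Y(-62, 18) + G)*(39614 + 33467) = (-33 - 2013/8)*(39614 + 33467) = -2277/8*73081 = -166405437/8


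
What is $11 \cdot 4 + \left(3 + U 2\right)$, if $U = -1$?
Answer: $45$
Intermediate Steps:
$11 \cdot 4 + \left(3 + U 2\right) = 11 \cdot 4 + \left(3 - 2\right) = 44 + \left(3 - 2\right) = 44 + 1 = 45$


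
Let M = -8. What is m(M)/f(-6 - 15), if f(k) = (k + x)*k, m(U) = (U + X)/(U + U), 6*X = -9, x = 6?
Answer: 19/10080 ≈ 0.0018849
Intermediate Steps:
X = -3/2 (X = (⅙)*(-9) = -3/2 ≈ -1.5000)
m(U) = (-3/2 + U)/(2*U) (m(U) = (U - 3/2)/(U + U) = (-3/2 + U)/((2*U)) = (-3/2 + U)*(1/(2*U)) = (-3/2 + U)/(2*U))
f(k) = k*(6 + k) (f(k) = (k + 6)*k = (6 + k)*k = k*(6 + k))
m(M)/f(-6 - 15) = ((¼)*(-3 + 2*(-8))/(-8))/(((-6 - 15)*(6 + (-6 - 15)))) = ((¼)*(-⅛)*(-3 - 16))/((-21*(6 - 21))) = ((¼)*(-⅛)*(-19))/((-21*(-15))) = (19/32)/315 = (19/32)*(1/315) = 19/10080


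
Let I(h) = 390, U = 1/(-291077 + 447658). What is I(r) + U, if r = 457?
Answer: 61066591/156581 ≈ 390.00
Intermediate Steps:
U = 1/156581 ≈ 6.3865e-6
I(r) + U = 390 + 1/156581 = 61066591/156581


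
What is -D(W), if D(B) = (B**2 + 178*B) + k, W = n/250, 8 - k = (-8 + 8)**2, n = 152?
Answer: -1821776/15625 ≈ -116.59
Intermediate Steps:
k = 8 (k = 8 - (-8 + 8)**2 = 8 - 1*0**2 = 8 - 1*0 = 8 + 0 = 8)
W = 76/125 (W = 152/250 = 152*(1/250) = 76/125 ≈ 0.60800)
D(B) = 8 + B**2 + 178*B (D(B) = (B**2 + 178*B) + 8 = 8 + B**2 + 178*B)
-D(W) = -(8 + (76/125)**2 + 178*(76/125)) = -(8 + 5776/15625 + 13528/125) = -1*1821776/15625 = -1821776/15625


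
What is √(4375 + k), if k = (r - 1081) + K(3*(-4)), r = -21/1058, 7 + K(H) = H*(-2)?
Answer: √7006034/46 ≈ 57.541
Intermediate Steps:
K(H) = -7 - 2*H (K(H) = -7 + H*(-2) = -7 - 2*H)
r = -21/1058 (r = -21*1/1058 = -21/1058 ≈ -0.019849)
k = -1125733/1058 (k = (-21/1058 - 1081) + (-7 - 6*(-4)) = -1143719/1058 + (-7 - 2*(-12)) = -1143719/1058 + (-7 + 24) = -1143719/1058 + 17 = -1125733/1058 ≈ -1064.0)
√(4375 + k) = √(4375 - 1125733/1058) = √(3503017/1058) = √7006034/46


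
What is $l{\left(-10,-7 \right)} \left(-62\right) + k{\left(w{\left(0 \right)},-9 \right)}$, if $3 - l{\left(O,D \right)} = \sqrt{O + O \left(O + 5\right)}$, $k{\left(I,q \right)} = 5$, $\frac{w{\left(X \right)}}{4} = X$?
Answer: $-181 + 124 \sqrt{10} \approx 211.12$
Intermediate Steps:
$w{\left(X \right)} = 4 X$
$l{\left(O,D \right)} = 3 - \sqrt{O + O \left(5 + O\right)}$ ($l{\left(O,D \right)} = 3 - \sqrt{O + O \left(O + 5\right)} = 3 - \sqrt{O + O \left(5 + O\right)}$)
$l{\left(-10,-7 \right)} \left(-62\right) + k{\left(w{\left(0 \right)},-9 \right)} = \left(3 - \sqrt{- 10 \left(6 - 10\right)}\right) \left(-62\right) + 5 = \left(3 - \sqrt{\left(-10\right) \left(-4\right)}\right) \left(-62\right) + 5 = \left(3 - \sqrt{40}\right) \left(-62\right) + 5 = \left(3 - 2 \sqrt{10}\right) \left(-62\right) + 5 = \left(-186 + 124 \sqrt{10}\right) + 5 = -181 + 124 \sqrt{10}$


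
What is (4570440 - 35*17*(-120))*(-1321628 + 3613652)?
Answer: 10639208684160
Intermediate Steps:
(4570440 - 35*17*(-120))*(-1321628 + 3613652) = (4570440 - 595*(-120))*2292024 = (4570440 + 71400)*2292024 = 4641840*2292024 = 10639208684160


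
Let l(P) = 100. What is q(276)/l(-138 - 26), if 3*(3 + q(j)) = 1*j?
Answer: 89/100 ≈ 0.89000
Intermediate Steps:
q(j) = -3 + j/3 (q(j) = -3 + (1*j)/3 = -3 + j/3)
q(276)/l(-138 - 26) = (-3 + (⅓)*276)/100 = (-3 + 92)*(1/100) = 89*(1/100) = 89/100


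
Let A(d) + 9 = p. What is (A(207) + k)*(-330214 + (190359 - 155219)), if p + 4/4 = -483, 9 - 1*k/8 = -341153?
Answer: -805198816422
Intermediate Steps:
k = 2729296 (k = 72 - 8*(-341153) = 72 + 2729224 = 2729296)
p = -484 (p = -1 - 483 = -484)
A(d) = -493 (A(d) = -9 - 484 = -493)
(A(207) + k)*(-330214 + (190359 - 155219)) = (-493 + 2729296)*(-330214 + (190359 - 155219)) = 2728803*(-330214 + 35140) = 2728803*(-295074) = -805198816422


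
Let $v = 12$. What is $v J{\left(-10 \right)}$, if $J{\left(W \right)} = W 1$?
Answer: $-120$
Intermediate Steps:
$J{\left(W \right)} = W$
$v J{\left(-10 \right)} = 12 \left(-10\right) = -120$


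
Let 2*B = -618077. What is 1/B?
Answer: -2/618077 ≈ -3.2358e-6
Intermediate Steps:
B = -618077/2 (B = (1/2)*(-618077) = -618077/2 ≈ -3.0904e+5)
1/B = 1/(-618077/2) = -2/618077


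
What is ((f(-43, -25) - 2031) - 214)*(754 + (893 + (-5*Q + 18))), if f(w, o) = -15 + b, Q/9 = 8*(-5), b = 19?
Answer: -7765065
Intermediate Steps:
Q = -360 (Q = 9*(8*(-5)) = 9*(-40) = -360)
f(w, o) = 4 (f(w, o) = -15 + 19 = 4)
((f(-43, -25) - 2031) - 214)*(754 + (893 + (-5*Q + 18))) = ((4 - 2031) - 214)*(754 + (893 + (-5*(-360) + 18))) = (-2027 - 214)*(754 + (893 + (1800 + 18))) = -2241*(754 + (893 + 1818)) = -2241*(754 + 2711) = -2241*3465 = -7765065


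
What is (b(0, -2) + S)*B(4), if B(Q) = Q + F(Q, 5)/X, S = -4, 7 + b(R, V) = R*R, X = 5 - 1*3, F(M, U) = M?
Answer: -66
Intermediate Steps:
X = 2 (X = 5 - 3 = 2)
b(R, V) = -7 + R² (b(R, V) = -7 + R*R = -7 + R²)
B(Q) = 3*Q/2 (B(Q) = Q + Q/2 = 3*Q/2)
(b(0, -2) + S)*B(4) = ((-7 + 0²) - 4)*((3/2)*4) = ((-7 + 0) - 4)*6 = (-7 - 4)*6 = -11*6 = -66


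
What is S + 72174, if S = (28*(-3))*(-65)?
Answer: 77634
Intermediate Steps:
S = 5460 (S = -84*(-65) = 5460)
S + 72174 = 5460 + 72174 = 77634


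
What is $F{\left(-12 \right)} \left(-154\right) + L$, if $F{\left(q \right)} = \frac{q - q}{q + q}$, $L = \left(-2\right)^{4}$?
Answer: $16$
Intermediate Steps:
$L = 16$
$F{\left(q \right)} = 0$ ($F{\left(q \right)} = \frac{0}{2 q} = 0 \frac{1}{2 q} = 0$)
$F{\left(-12 \right)} \left(-154\right) + L = 0 \left(-154\right) + 16 = 0 + 16 = 16$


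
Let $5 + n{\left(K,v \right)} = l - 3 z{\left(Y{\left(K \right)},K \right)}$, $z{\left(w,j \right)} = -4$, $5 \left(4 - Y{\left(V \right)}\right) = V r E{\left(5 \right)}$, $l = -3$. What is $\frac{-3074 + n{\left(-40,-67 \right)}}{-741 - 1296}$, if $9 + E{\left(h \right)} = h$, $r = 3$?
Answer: $\frac{3070}{2037} \approx 1.5071$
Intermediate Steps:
$E{\left(h \right)} = -9 + h$
$Y{\left(V \right)} = 4 + \frac{12 V}{5}$ ($Y{\left(V \right)} = 4 - \frac{V 3 \left(-9 + 5\right)}{5} = 4 - \frac{3 V \left(-4\right)}{5} = 4 - \frac{\left(-12\right) V}{5} = 4 + \frac{12 V}{5}$)
$n{\left(K,v \right)} = 4$ ($n{\left(K,v \right)} = -5 - -9 = -5 + \left(-3 + 12\right) = -5 + 9 = 4$)
$\frac{-3074 + n{\left(-40,-67 \right)}}{-741 - 1296} = \frac{-3074 + 4}{-741 - 1296} = - \frac{3070}{-2037} = \left(-3070\right) \left(- \frac{1}{2037}\right) = \frac{3070}{2037}$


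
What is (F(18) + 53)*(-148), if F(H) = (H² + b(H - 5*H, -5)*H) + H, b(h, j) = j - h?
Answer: -236948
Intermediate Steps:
F(H) = H + H² + H*(-5 + 4*H) (F(H) = (H² + (-5 - (H - 5*H))*H) + H = (H² + (-5 - (-4)*H)*H) + H = (H² + (-5 + 4*H)*H) + H = (H² + H*(-5 + 4*H)) + H = H + H² + H*(-5 + 4*H))
(F(18) + 53)*(-148) = (18*(-4 + 5*18) + 53)*(-148) = (18*(-4 + 90) + 53)*(-148) = (18*86 + 53)*(-148) = (1548 + 53)*(-148) = 1601*(-148) = -236948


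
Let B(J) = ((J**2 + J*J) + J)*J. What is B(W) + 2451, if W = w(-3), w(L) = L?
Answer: 2406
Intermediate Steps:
W = -3
B(J) = J*(J + 2*J**2) (B(J) = ((J**2 + J**2) + J)*J = (2*J**2 + J)*J = (J + 2*J**2)*J = J*(J + 2*J**2))
B(W) + 2451 = (-3)**2*(1 + 2*(-3)) + 2451 = 9*(1 - 6) + 2451 = 9*(-5) + 2451 = -45 + 2451 = 2406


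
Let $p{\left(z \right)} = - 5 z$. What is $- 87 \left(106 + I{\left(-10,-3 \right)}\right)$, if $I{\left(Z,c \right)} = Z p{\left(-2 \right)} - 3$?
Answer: $-261$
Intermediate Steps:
$I{\left(Z,c \right)} = -3 + 10 Z$ ($I{\left(Z,c \right)} = Z \left(\left(-5\right) \left(-2\right)\right) - 3 = Z 10 - 3 = 10 Z - 3 = -3 + 10 Z$)
$- 87 \left(106 + I{\left(-10,-3 \right)}\right) = - 87 \left(106 + \left(-3 + 10 \left(-10\right)\right)\right) = - 87 \left(106 - 103\right) = \left(-87\right) 3 = -261$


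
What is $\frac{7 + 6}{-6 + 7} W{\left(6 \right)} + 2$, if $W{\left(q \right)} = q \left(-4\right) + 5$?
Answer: $-245$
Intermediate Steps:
$W{\left(q \right)} = 5 - 4 q$ ($W{\left(q \right)} = - 4 q + 5 = 5 - 4 q$)
$\frac{7 + 6}{-6 + 7} W{\left(6 \right)} + 2 = \frac{7 + 6}{-6 + 7} \left(5 - 24\right) + 2 = \frac{13}{1} \left(5 - 24\right) + 2 = 13 \cdot 1 \left(-19\right) + 2 = 13 \left(-19\right) + 2 = -247 + 2 = -245$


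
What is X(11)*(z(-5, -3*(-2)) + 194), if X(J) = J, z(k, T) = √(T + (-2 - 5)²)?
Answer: 2134 + 11*√55 ≈ 2215.6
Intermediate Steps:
z(k, T) = √(49 + T) (z(k, T) = √(T + (-7)²) = √(T + 49) = √(49 + T))
X(11)*(z(-5, -3*(-2)) + 194) = 11*(√(49 - 3*(-2)) + 194) = 11*(√(49 + 6) + 194) = 11*(√55 + 194) = 11*(194 + √55) = 2134 + 11*√55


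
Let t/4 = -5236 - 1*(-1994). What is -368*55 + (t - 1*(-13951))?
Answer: -19257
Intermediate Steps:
t = -12968 (t = 4*(-5236 - 1*(-1994)) = 4*(-5236 + 1994) = 4*(-3242) = -12968)
-368*55 + (t - 1*(-13951)) = -368*55 + (-12968 - 1*(-13951)) = -20240 + (-12968 + 13951) = -20240 + 983 = -19257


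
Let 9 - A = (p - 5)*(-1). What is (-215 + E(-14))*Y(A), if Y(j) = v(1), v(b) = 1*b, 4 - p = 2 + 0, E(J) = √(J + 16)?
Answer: -215 + √2 ≈ -213.59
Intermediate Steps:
E(J) = √(16 + J)
p = 2 (p = 4 - (2 + 0) = 4 - 1*2 = 4 - 2 = 2)
v(b) = b
A = 6 (A = 9 - (2 - 5)*(-1) = 9 - (-3)*(-1) = 9 - 1*3 = 9 - 3 = 6)
Y(j) = 1
(-215 + E(-14))*Y(A) = (-215 + √(16 - 14))*1 = (-215 + √2)*1 = -215 + √2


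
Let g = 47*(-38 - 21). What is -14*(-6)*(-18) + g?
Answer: -4285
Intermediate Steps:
g = -2773 (g = 47*(-59) = -2773)
-14*(-6)*(-18) + g = -14*(-6)*(-18) - 2773 = 84*(-18) - 2773 = -1512 - 2773 = -4285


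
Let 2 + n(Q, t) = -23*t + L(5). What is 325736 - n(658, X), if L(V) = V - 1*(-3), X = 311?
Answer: 332883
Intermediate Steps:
L(V) = 3 + V (L(V) = V + 3 = 3 + V)
n(Q, t) = 6 - 23*t (n(Q, t) = -2 + (-23*t + (3 + 5)) = -2 + (-23*t + 8) = -2 + (8 - 23*t) = 6 - 23*t)
325736 - n(658, X) = 325736 - (6 - 23*311) = 325736 - (6 - 7153) = 325736 - 1*(-7147) = 325736 + 7147 = 332883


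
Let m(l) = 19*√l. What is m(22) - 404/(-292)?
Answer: 101/73 + 19*√22 ≈ 90.501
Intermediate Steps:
m(22) - 404/(-292) = 19*√22 - 404/(-292) = 19*√22 - 1/292*(-404) = 19*√22 + 101/73 = 101/73 + 19*√22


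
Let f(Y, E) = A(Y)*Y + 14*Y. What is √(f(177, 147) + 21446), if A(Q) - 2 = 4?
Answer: 31*√26 ≈ 158.07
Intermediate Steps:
A(Q) = 6 (A(Q) = 2 + 4 = 6)
f(Y, E) = 20*Y (f(Y, E) = 6*Y + 14*Y = 20*Y)
√(f(177, 147) + 21446) = √(20*177 + 21446) = √(3540 + 21446) = √24986 = 31*√26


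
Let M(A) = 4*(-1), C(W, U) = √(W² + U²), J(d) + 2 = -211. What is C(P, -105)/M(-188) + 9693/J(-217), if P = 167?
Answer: -3231/71 - √38914/4 ≈ -94.824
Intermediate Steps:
J(d) = -213 (J(d) = -2 - 211 = -213)
C(W, U) = √(U² + W²)
M(A) = -4
C(P, -105)/M(-188) + 9693/J(-217) = √((-105)² + 167²)/(-4) + 9693/(-213) = √(11025 + 27889)*(-¼) + 9693*(-1/213) = √38914*(-¼) - 3231/71 = -√38914/4 - 3231/71 = -3231/71 - √38914/4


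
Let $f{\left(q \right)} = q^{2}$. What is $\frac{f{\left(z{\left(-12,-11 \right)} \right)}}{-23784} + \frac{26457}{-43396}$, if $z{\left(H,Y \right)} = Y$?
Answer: $- \frac{158626051}{258032616} \approx -0.61475$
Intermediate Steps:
$\frac{f{\left(z{\left(-12,-11 \right)} \right)}}{-23784} + \frac{26457}{-43396} = \frac{\left(-11\right)^{2}}{-23784} + \frac{26457}{-43396} = 121 \left(- \frac{1}{23784}\right) + 26457 \left(- \frac{1}{43396}\right) = - \frac{121}{23784} - \frac{26457}{43396} = - \frac{158626051}{258032616}$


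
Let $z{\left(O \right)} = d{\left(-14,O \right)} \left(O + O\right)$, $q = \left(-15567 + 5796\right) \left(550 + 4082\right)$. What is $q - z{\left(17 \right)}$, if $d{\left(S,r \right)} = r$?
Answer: $-45259850$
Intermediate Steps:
$q = -45259272$ ($q = \left(-9771\right) 4632 = -45259272$)
$z{\left(O \right)} = 2 O^{2}$ ($z{\left(O \right)} = O \left(O + O\right) = O 2 O = 2 O^{2}$)
$q - z{\left(17 \right)} = -45259272 - 2 \cdot 17^{2} = -45259272 - 2 \cdot 289 = -45259272 - 578 = -45259850$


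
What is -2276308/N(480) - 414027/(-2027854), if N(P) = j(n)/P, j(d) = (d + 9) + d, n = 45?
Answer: -738563231622229/66919182 ≈ -1.1037e+7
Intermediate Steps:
j(d) = 9 + 2*d (j(d) = (9 + d) + d = 9 + 2*d)
N(P) = 99/P (N(P) = (9 + 2*45)/P = (9 + 90)/P = 99/P)
-2276308/N(480) - 414027/(-2027854) = -2276308/(99/480) - 414027/(-2027854) = -2276308/(99*(1/480)) - 414027*(-1/2027854) = -2276308/33/160 + 414027/2027854 = -2276308*160/33 + 414027/2027854 = -364209280/33 + 414027/2027854 = -738563231622229/66919182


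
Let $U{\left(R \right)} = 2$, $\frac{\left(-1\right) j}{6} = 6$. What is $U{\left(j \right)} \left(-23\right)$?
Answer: $-46$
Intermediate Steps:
$j = -36$ ($j = \left(-6\right) 6 = -36$)
$U{\left(j \right)} \left(-23\right) = 2 \left(-23\right) = -46$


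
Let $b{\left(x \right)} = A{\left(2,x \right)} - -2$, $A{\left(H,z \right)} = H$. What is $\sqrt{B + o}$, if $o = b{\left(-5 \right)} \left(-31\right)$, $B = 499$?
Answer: $5 \sqrt{15} \approx 19.365$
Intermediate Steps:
$b{\left(x \right)} = 4$ ($b{\left(x \right)} = 2 - -2 = 2 + 2 = 4$)
$o = -124$ ($o = 4 \left(-31\right) = -124$)
$\sqrt{B + o} = \sqrt{499 - 124} = \sqrt{375} = 5 \sqrt{15}$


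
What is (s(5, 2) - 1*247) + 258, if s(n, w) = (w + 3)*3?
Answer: 26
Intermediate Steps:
s(n, w) = 9 + 3*w (s(n, w) = (3 + w)*3 = 9 + 3*w)
(s(5, 2) - 1*247) + 258 = ((9 + 3*2) - 1*247) + 258 = ((9 + 6) - 247) + 258 = (15 - 247) + 258 = -232 + 258 = 26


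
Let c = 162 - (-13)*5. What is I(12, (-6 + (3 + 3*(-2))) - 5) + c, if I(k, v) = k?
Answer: 239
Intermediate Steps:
c = 227 (c = 162 - 1*(-65) = 162 + 65 = 227)
I(12, (-6 + (3 + 3*(-2))) - 5) + c = 12 + 227 = 239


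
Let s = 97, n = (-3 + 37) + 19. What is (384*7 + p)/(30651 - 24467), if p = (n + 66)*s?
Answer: 14231/6184 ≈ 2.3013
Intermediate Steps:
n = 53 (n = 34 + 19 = 53)
p = 11543 (p = (53 + 66)*97 = 119*97 = 11543)
(384*7 + p)/(30651 - 24467) = (384*7 + 11543)/(30651 - 24467) = (2688 + 11543)/6184 = 14231*(1/6184) = 14231/6184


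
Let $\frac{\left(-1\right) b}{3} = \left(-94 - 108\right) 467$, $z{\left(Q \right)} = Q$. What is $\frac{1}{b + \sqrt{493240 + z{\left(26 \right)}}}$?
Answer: $\frac{47167}{13348273123} - \frac{\sqrt{493266}}{80089638738} \approx 3.5248 \cdot 10^{-6}$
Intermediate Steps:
$b = 283002$ ($b = - 3 \left(-94 - 108\right) 467 = - 3 \left(\left(-202\right) 467\right) = \left(-3\right) \left(-94334\right) = 283002$)
$\frac{1}{b + \sqrt{493240 + z{\left(26 \right)}}} = \frac{1}{283002 + \sqrt{493240 + 26}} = \frac{1}{283002 + \sqrt{493266}}$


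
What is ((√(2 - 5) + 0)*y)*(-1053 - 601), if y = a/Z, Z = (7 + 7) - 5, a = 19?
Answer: -31426*I*√3/9 ≈ -6047.9*I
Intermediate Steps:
Z = 9 (Z = 14 - 5 = 9)
y = 19/9 ≈ 2.1111
((√(2 - 5) + 0)*y)*(-1053 - 601) = ((√(2 - 5) + 0)*(19/9))*(-1053 - 601) = ((√(-3) + 0)*(19/9))*(-1654) = ((I*√3 + 0)*(19/9))*(-1654) = ((I*√3)*(19/9))*(-1654) = (19*I*√3/9)*(-1654) = -31426*I*√3/9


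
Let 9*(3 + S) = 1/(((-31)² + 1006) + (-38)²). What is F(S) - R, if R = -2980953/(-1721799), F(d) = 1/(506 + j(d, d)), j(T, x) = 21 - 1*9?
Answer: -171379095/99099098 ≈ -1.7294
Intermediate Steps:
j(T, x) = 12 (j(T, x) = 21 - 9 = 12)
S = -92096/30699 (S = -3 + 1/(9*(((-31)² + 1006) + (-38)²)) = -3 + 1/(9*((961 + 1006) + 1444)) = -3 + 1/(9*(1967 + 1444)) = -3 + (⅑)/3411 = -3 + (⅑)*(1/3411) = -3 + 1/30699 = -92096/30699 ≈ -3.0000)
F(d) = 1/518 (F(d) = 1/(506 + 12) = 1/518)
R = 331217/191311 (R = -2980953*(-1/1721799) = 331217/191311 ≈ 1.7313)
F(S) - R = 1/518 - 1*331217/191311 = 1/518 - 331217/191311 = -171379095/99099098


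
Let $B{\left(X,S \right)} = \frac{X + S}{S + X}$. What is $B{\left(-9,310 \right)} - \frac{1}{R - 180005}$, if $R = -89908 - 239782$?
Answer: $\frac{509696}{509695} \approx 1.0$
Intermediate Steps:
$B{\left(X,S \right)} = 1$ ($B{\left(X,S \right)} = \frac{S + X}{S + X} = 1$)
$R = -329690$ ($R = -89908 - 239782 = -329690$)
$B{\left(-9,310 \right)} - \frac{1}{R - 180005} = 1 - \frac{1}{-329690 - 180005} = 1 - \frac{1}{-509695} = 1 - - \frac{1}{509695} = 1 + \frac{1}{509695} = \frac{509696}{509695}$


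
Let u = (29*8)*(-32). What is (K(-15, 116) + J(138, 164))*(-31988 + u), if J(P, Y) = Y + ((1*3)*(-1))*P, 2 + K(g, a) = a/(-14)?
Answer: 71808664/7 ≈ 1.0258e+7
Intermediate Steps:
K(g, a) = -2 - a/14 (K(g, a) = -2 + a/(-14) = -2 + a*(-1/14) = -2 - a/14)
J(P, Y) = Y - 3*P (J(P, Y) = Y + (3*(-1))*P = Y - 3*P)
u = -7424 (u = 232*(-32) = -7424)
(K(-15, 116) + J(138, 164))*(-31988 + u) = ((-2 - 1/14*116) + (164 - 3*138))*(-31988 - 7424) = ((-2 - 58/7) + (164 - 414))*(-39412) = (-72/7 - 250)*(-39412) = -1822/7*(-39412) = 71808664/7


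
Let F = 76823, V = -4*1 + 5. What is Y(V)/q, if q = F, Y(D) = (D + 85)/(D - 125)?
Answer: -43/4763026 ≈ -9.0279e-6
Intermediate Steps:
V = 1 (V = -4 + 5 = 1)
Y(D) = (85 + D)/(-125 + D)
q = 76823
Y(V)/q = ((85 + 1)/(-125 + 1))/76823 = (86/(-124))*(1/76823) = -1/124*86*(1/76823) = -43/62*1/76823 = -43/4763026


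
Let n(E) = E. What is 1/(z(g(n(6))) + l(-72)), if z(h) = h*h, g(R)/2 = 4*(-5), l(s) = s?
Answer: 1/1528 ≈ 0.00065445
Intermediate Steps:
g(R) = -40 (g(R) = 2*(4*(-5)) = 2*(-20) = -40)
z(h) = h²
1/(z(g(n(6))) + l(-72)) = 1/((-40)² - 72) = 1/(1600 - 72) = 1/1528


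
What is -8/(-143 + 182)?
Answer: -8/39 ≈ -0.20513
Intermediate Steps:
-8/(-143 + 182) = -8/39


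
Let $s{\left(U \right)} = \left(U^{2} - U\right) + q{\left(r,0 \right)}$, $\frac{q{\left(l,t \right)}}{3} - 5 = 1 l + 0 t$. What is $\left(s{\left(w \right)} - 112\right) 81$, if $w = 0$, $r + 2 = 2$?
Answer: $-7857$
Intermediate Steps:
$r = 0$ ($r = -2 + 2 = 0$)
$q{\left(l,t \right)} = 15 + 3 l$ ($q{\left(l,t \right)} = 15 + 3 \left(1 l + 0 t\right) = 15 + 3 \left(l + 0\right) = 15 + 3 l$)
$s{\left(U \right)} = 15 + U^{2} - U$ ($s{\left(U \right)} = \left(U^{2} - U\right) + \left(15 + 3 \cdot 0\right) = \left(U^{2} - U\right) + \left(15 + 0\right) = \left(U^{2} - U\right) + 15 = 15 + U^{2} - U$)
$\left(s{\left(w \right)} - 112\right) 81 = \left(\left(15 + 0^{2} - 0\right) - 112\right) 81 = \left(\left(15 + 0 + 0\right) - 112\right) 81 = \left(15 - 112\right) 81 = \left(-97\right) 81 = -7857$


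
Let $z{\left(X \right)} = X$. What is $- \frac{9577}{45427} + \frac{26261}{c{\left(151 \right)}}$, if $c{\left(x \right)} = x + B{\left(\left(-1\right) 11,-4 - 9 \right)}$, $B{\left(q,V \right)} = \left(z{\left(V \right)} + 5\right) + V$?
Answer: $\frac{1191713437}{5905510} \approx 201.8$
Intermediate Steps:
$B{\left(q,V \right)} = 5 + 2 V$ ($B{\left(q,V \right)} = \left(V + 5\right) + V = \left(5 + V\right) + V = 5 + 2 V$)
$c{\left(x \right)} = -21 + x$ ($c{\left(x \right)} = x + \left(5 + 2 \left(-4 - 9\right)\right) = x + \left(5 + 2 \left(-13\right)\right) = x + \left(5 - 26\right) = x - 21 = -21 + x$)
$- \frac{9577}{45427} + \frac{26261}{c{\left(151 \right)}} = - \frac{9577}{45427} + \frac{26261}{-21 + 151} = \left(-9577\right) \frac{1}{45427} + \frac{26261}{130} = - \frac{9577}{45427} + 26261 \cdot \frac{1}{130} = - \frac{9577}{45427} + \frac{26261}{130} = \frac{1191713437}{5905510}$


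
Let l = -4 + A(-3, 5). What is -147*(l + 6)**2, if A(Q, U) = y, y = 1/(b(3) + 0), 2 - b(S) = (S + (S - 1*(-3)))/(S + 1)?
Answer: -588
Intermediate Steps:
b(S) = 2 - (3 + 2*S)/(1 + S) (b(S) = 2 - (S + (S - 1*(-3)))/(S + 1) = 2 - (S + (S + 3))/(1 + S) = 2 - (S + (3 + S))/(1 + S) = 2 - (3 + 2*S)/(1 + S))
y = -4 (y = 1/(-1/(1 + 3) + 0) = 1/(-1/4 + 0) = 1/(-1/4) = -4)
A(Q, U) = -4
l = -8 (l = -4 - 4 = -8)
-147*(l + 6)**2 = -147*(-8 + 6)**2 = -147*(-2)**2 = -147*4 = -588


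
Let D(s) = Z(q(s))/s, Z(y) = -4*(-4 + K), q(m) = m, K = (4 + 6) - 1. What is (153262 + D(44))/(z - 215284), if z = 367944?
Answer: 1685877/1679260 ≈ 1.0039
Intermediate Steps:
K = 9 (K = 10 - 1 = 9)
Z(y) = -20 (Z(y) = -4*(-4 + 9) = -4*5 = -20)
D(s) = -20/s
(153262 + D(44))/(z - 215284) = (153262 - 20/44)/(367944 - 215284) = (153262 - 20*1/44)/152660 = (153262 - 5/11)*(1/152660) = (1685877/11)*(1/152660) = 1685877/1679260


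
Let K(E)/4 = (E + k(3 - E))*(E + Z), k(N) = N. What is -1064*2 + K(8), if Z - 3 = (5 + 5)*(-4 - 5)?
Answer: -3076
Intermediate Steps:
Z = -87 (Z = 3 + (5 + 5)*(-4 - 5) = 3 + 10*(-9) = 3 - 90 = -87)
K(E) = -1044 + 12*E (K(E) = 4*((E + (3 - E))*(E - 87)) = 4*(3*(-87 + E)) = 4*(-261 + 3*E) = -1044 + 12*E)
-1064*2 + K(8) = -1064*2 + (-1044 + 12*8) = -133*16 + (-1044 + 96) = -2128 - 948 = -3076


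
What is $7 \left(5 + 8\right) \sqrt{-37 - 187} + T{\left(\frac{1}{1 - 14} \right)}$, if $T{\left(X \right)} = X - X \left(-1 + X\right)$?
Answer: $- \frac{27}{169} + 364 i \sqrt{14} \approx -0.15976 + 1362.0 i$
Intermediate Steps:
$T{\left(X \right)} = X - X \left(-1 + X\right)$
$7 \left(5 + 8\right) \sqrt{-37 - 187} + T{\left(\frac{1}{1 - 14} \right)} = 7 \left(5 + 8\right) \sqrt{-37 - 187} + \frac{2 - \frac{1}{1 - 14}}{1 - 14} = 7 \cdot 13 \sqrt{-224} + \frac{2 - \frac{1}{-13}}{-13} = 91 \cdot 4 i \sqrt{14} - \frac{2 - - \frac{1}{13}}{13} = 364 i \sqrt{14} - \frac{2 + \frac{1}{13}}{13} = 364 i \sqrt{14} - \frac{27}{169} = - \frac{27}{169} + 364 i \sqrt{14}$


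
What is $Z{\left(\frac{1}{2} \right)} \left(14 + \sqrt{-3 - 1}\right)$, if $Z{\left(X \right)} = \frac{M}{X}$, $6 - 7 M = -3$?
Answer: $36 + \frac{36 i}{7} \approx 36.0 + 5.1429 i$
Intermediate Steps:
$M = \frac{9}{7}$ ($M = \frac{6}{7} - - \frac{3}{7} = \frac{6}{7} + \frac{3}{7} = \frac{9}{7} \approx 1.2857$)
$Z{\left(X \right)} = \frac{9}{7 X}$
$Z{\left(\frac{1}{2} \right)} \left(14 + \sqrt{-3 - 1}\right) = \frac{9}{7 \cdot \frac{1}{2}} \left(14 + \sqrt{-3 - 1}\right) = \frac{9 \frac{1}{\frac{1}{2}}}{7} \left(14 + \sqrt{-4}\right) = \frac{9}{7} \cdot 2 \left(14 + 2 i\right) = \frac{18 \left(14 + 2 i\right)}{7} = 36 + \frac{36 i}{7}$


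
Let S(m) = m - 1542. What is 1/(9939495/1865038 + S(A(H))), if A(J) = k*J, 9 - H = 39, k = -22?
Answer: -1865038/1635024021 ≈ -0.0011407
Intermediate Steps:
H = -30 (H = 9 - 1*39 = 9 - 39 = -30)
A(J) = -22*J
S(m) = -1542 + m
1/(9939495/1865038 + S(A(H))) = 1/(9939495/1865038 + (-1542 - 22*(-30))) = 1/(9939495*(1/1865038) + (-1542 + 660)) = 1/(9939495/1865038 - 882) = 1/(-1635024021/1865038) = -1865038/1635024021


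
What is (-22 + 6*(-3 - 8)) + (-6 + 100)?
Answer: 6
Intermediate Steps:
(-22 + 6*(-3 - 8)) + (-6 + 100) = (-22 + 6*(-11)) + 94 = (-22 - 66) + 94 = -88 + 94 = 6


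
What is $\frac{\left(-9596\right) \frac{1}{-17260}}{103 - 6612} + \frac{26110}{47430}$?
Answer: $\frac{73322042228}{133213486905} \approx 0.55041$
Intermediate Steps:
$\frac{\left(-9596\right) \frac{1}{-17260}}{103 - 6612} + \frac{26110}{47430} = \frac{\left(-9596\right) \left(- \frac{1}{17260}\right)}{103 - 6612} + 26110 \cdot \frac{1}{47430} = \frac{2399}{4315 \left(-6509\right)} + \frac{2611}{4743} = \frac{2399}{4315} \left(- \frac{1}{6509}\right) + \frac{2611}{4743} = - \frac{2399}{28086335} + \frac{2611}{4743} = \frac{73322042228}{133213486905}$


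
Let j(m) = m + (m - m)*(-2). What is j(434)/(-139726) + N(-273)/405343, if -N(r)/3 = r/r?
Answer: -88169020/28318478009 ≈ -0.0031135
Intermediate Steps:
N(r) = -3 (N(r) = -3*r/r = -3*1 = -3)
j(m) = m (j(m) = m + 0*(-2) = m + 0 = m)
j(434)/(-139726) + N(-273)/405343 = 434/(-139726) - 3/405343 = 434*(-1/139726) - 3*1/405343 = -217/69863 - 3/405343 = -88169020/28318478009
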